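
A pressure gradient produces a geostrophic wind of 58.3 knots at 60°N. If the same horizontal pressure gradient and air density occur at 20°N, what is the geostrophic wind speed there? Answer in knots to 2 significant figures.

With the same pressure gradient and density, V_g ∝ 1/f ∝ 1/sin φ.
V₂ = V₁ · sin φ₁ / sin φ₂ = 58.3 × sin 60° / sin 20°
V₂ = 58.3 × 0.8660/0.3420 = 150 knots

150 knots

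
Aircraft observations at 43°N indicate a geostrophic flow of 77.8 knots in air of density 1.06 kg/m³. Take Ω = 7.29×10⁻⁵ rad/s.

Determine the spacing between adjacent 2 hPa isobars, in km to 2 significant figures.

47 km

Coriolis parameter at 43°N:
f = 2Ω sin φ = 2 × 7.29×10⁻⁵ × sin 43° = 9.94×10⁻⁵ s⁻¹
Wind speed in SI: 77.8 knots = 40.0 m/s
Geostrophic balance rearranged: |∂P/∂n| = f ρ V_g
|∂P/∂n| = 9.94×10⁻⁵ × 1.06 × 40.0 = 4.22×10⁻³ Pa/m
Isobar spacing: Δn = ΔP/|∂P/∂n| = 200 Pa / 4.22×10⁻³ Pa/m = 47410 m ≈ 47 km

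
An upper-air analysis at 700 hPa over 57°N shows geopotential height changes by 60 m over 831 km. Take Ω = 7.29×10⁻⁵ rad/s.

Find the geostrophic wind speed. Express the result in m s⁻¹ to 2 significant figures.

Coriolis parameter at 57°N:
f = 2Ω sin φ = 2 × 7.29×10⁻⁵ × sin 57° = 1.22×10⁻⁴ s⁻¹
Height gradient: |∂Z/∂n| = 60 m / 831000 m = 7.22×10⁻⁵
On a pressure surface, geostrophic balance gives V_g = (g/f)|∂Z/∂n|:
V_g = 9.81 × 7.22×10⁻⁵ / 1.22×10⁻⁴ = 5.79 m/s

5.8 m s⁻¹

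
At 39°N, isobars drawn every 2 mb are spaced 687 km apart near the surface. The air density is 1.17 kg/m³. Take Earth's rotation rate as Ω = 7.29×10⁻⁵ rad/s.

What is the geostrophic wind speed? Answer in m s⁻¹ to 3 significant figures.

2.71 m s⁻¹

Coriolis parameter at 39°N:
f = 2Ω sin φ = 2 × 7.29×10⁻⁵ × sin 39° = 9.18×10⁻⁵ s⁻¹
Pressure gradient: |∂P/∂n| = 200 Pa / 687000 m = 2.91×10⁻⁴ Pa/m
Geostrophic balance (pressure-gradient force = Coriolis force):
V_g = (1/(fρ)) |∂P/∂n| = 2.91×10⁻⁴ / (9.18×10⁻⁵ × 1.17) = 2.71 m/s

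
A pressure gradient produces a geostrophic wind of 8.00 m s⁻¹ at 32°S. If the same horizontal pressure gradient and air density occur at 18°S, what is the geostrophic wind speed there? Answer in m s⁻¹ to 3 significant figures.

With the same pressure gradient and density, V_g ∝ 1/f ∝ 1/sin φ.
V₂ = V₁ · sin φ₁ / sin φ₂ = 8.00 × sin 32° / sin 18°
V₂ = 8.00 × 0.5299/0.3090 = 13.7 m s⁻¹

13.7 m s⁻¹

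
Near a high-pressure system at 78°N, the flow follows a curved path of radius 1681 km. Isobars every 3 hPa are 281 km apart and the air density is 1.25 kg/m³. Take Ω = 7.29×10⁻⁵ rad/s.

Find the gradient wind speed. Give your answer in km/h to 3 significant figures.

22.1 km/h

Coriolis parameter at 78°N:
f = 2Ω sin φ = 2 × 7.29×10⁻⁵ × sin 78° = 1.43×10⁻⁴ s⁻¹
Pressure gradient: |∂P/∂n| = 300 Pa / 281000 m = 1.07×10⁻³ Pa/m
Geostrophic speed: V_g = |∂P/∂n|/(fρ) = 1.07×10⁻³/(1.43×10⁻⁴ × 1.25) = 5.99 m/s
Around a high, pressure-gradient force acts outward with centrifugal, so Coriolis balances both:
fV = (1/ρ)|∂P/∂n| + V²/R  →  V² − fR·V + fR·V_g = 0
With fR = 1.43×10⁻⁴ × 1681×10³ m = 240 m/s:
V = [fR − √((fR)² − 4 fR V_g)]/2 = [240 − √(240² − 4×240×5.99)]/2 = 6.15 m/s
Supergeostrophic (V > V_g = 5.99 m/s), as expected around a high.
Converting: 6.15 m/s × 3.6 = 22.1 km/h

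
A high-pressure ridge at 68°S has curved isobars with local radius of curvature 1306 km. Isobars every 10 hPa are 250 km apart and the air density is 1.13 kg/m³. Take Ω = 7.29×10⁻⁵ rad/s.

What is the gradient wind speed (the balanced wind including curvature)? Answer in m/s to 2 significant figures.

32 m/s

Coriolis parameter at 68°S:
f = 2Ω sin φ = 2 × 7.29×10⁻⁵ × sin 68° = 1.35×10⁻⁴ s⁻¹
Pressure gradient: |∂P/∂n| = 1000 Pa / 250000 m = 4.00×10⁻³ Pa/m
Geostrophic speed: V_g = |∂P/∂n|/(fρ) = 4.00×10⁻³/(1.35×10⁻⁴ × 1.13) = 26.2 m/s
Around a high, pressure-gradient force acts outward with centrifugal, so Coriolis balances both:
fV = (1/ρ)|∂P/∂n| + V²/R  →  V² − fR·V + fR·V_g = 0
With fR = 1.35×10⁻⁴ × 1306×10³ m = 177 m/s:
V = [fR − √((fR)² − 4 fR V_g)]/2 = [177 − √(177² − 4×177×26.2)]/2 = 32 m/s
Supergeostrophic (V > V_g = 26.2 m/s), as expected around a high.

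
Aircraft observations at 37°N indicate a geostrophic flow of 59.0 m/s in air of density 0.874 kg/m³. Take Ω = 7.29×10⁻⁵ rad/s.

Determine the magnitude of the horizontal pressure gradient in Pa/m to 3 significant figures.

Coriolis parameter at 37°N:
f = 2Ω sin φ = 2 × 7.29×10⁻⁵ × sin 37° = 8.77×10⁻⁵ s⁻¹
Geostrophic balance rearranged: |∂P/∂n| = f ρ V_g
|∂P/∂n| = 8.77×10⁻⁵ × 0.874 × 59.0 = 4.52×10⁻³ Pa/m

4.52×10⁻³ Pa/m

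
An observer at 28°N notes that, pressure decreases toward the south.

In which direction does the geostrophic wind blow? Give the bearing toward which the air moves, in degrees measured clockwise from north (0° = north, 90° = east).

The pressure-gradient force points toward the south (bearing 180°).
Geostrophic balance: in the Northern Hemisphere the Coriolis force deflects motion to the right, so the geostrophic wind blows 90° to the right of the pressure-gradient force (low pressure on the left).
Rotating 180° by 90° clockwise gives 270° — the wind blows toward the west.

270°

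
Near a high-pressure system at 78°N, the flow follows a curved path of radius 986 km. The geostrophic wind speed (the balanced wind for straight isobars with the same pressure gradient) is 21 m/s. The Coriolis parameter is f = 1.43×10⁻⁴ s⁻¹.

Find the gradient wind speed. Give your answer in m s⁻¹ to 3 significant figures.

25.7 m s⁻¹

Around a high, pressure-gradient force acts outward with centrifugal, so Coriolis balances both:
fV = (1/ρ)|∂P/∂n| + V²/R  →  V² − fR·V + fR·V_g = 0
With fR = 1.43×10⁻⁴ × 986×10³ m = 141 m/s:
V = [fR − √((fR)² − 4 fR V_g)]/2 = [141 − √(141² − 4×141×21)]/2 = 25.7 m/s
Supergeostrophic (V > V_g = 21 m/s), as expected around a high.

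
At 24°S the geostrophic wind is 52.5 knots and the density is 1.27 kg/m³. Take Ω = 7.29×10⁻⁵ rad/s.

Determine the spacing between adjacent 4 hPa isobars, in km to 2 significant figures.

Coriolis parameter at 24°S:
f = 2Ω sin φ = 2 × 7.29×10⁻⁵ × sin 24° = 5.93×10⁻⁵ s⁻¹
Wind speed in SI: 52.5 knots = 27.0 m/s
Geostrophic balance rearranged: |∂P/∂n| = f ρ V_g
|∂P/∂n| = 5.93×10⁻⁵ × 1.27 × 27.0 = 2.03×10⁻³ Pa/m
Isobar spacing: Δn = ΔP/|∂P/∂n| = 400 Pa / 2.03×10⁻³ Pa/m = 196647 m ≈ 200 km

200 km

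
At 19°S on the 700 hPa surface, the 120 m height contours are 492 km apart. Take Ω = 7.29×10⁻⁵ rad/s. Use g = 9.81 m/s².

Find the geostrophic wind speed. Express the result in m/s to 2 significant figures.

50 m/s

Coriolis parameter at 19°S:
f = 2Ω sin φ = 2 × 7.29×10⁻⁵ × sin 19° = 4.75×10⁻⁵ s⁻¹
Height gradient: |∂Z/∂n| = 120 m / 492000 m = 2.44×10⁻⁴
On a pressure surface, geostrophic balance gives V_g = (g/f)|∂Z/∂n|:
V_g = 9.81 × 2.44×10⁻⁴ / 4.75×10⁻⁵ = 50.4 m/s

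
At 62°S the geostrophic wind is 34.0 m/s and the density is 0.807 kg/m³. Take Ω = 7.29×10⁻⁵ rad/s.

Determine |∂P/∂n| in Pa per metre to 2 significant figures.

Coriolis parameter at 62°S:
f = 2Ω sin φ = 2 × 7.29×10⁻⁵ × sin 62° = 1.29×10⁻⁴ s⁻¹
Geostrophic balance rearranged: |∂P/∂n| = f ρ V_g
|∂P/∂n| = 1.29×10⁻⁴ × 0.807 × 34.0 = 3.53×10⁻³ Pa/m

3.5×10⁻³ Pa/m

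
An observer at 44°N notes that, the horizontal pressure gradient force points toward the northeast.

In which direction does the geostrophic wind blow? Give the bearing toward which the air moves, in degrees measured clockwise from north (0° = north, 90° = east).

The pressure-gradient force points toward the northeast (bearing 045°).
Geostrophic balance: in the Northern Hemisphere the Coriolis force deflects motion to the right, so the geostrophic wind blows 90° to the right of the pressure-gradient force (low pressure on the left).
Rotating 045° by 90° clockwise gives 135° — the wind blows toward the southeast.

135°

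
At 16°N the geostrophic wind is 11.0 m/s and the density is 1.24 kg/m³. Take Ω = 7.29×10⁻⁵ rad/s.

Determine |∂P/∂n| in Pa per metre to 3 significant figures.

5.48×10⁻⁴ Pa/m

Coriolis parameter at 16°N:
f = 2Ω sin φ = 2 × 7.29×10⁻⁵ × sin 16° = 4.02×10⁻⁵ s⁻¹
Geostrophic balance rearranged: |∂P/∂n| = f ρ V_g
|∂P/∂n| = 4.02×10⁻⁵ × 1.24 × 11.0 = 5.48×10⁻⁴ Pa/m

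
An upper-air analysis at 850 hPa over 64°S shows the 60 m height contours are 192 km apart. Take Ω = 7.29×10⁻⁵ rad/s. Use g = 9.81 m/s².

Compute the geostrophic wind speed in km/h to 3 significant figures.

84.2 km/h

Coriolis parameter at 64°S:
f = 2Ω sin φ = 2 × 7.29×10⁻⁵ × sin 64° = 1.31×10⁻⁴ s⁻¹
Height gradient: |∂Z/∂n| = 60 m / 192000 m = 3.12×10⁻⁴
On a pressure surface, geostrophic balance gives V_g = (g/f)|∂Z/∂n|:
V_g = 9.81 × 3.12×10⁻⁴ / 1.31×10⁻⁴ = 23.4 m/s
Converting: 23.4 m/s × 3.6 = 84.2 km/h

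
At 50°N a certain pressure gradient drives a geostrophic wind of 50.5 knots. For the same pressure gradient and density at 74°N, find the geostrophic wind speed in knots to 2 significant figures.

40 knots

With the same pressure gradient and density, V_g ∝ 1/f ∝ 1/sin φ.
V₂ = V₁ · sin φ₁ / sin φ₂ = 50.5 × sin 50° / sin 74°
V₂ = 50.5 × 0.7660/0.9613 = 40 knots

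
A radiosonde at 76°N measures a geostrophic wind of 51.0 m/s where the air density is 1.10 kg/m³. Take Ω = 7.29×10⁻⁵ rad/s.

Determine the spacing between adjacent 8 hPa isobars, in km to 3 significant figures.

101 km

Coriolis parameter at 76°N:
f = 2Ω sin φ = 2 × 7.29×10⁻⁵ × sin 76° = 1.41×10⁻⁴ s⁻¹
Geostrophic balance rearranged: |∂P/∂n| = f ρ V_g
|∂P/∂n| = 1.41×10⁻⁴ × 1.10 × 51.0 = 7.94×10⁻³ Pa/m
Isobar spacing: Δn = ΔP/|∂P/∂n| = 800 Pa / 7.94×10⁻³ Pa/m = 100801 m ≈ 101 km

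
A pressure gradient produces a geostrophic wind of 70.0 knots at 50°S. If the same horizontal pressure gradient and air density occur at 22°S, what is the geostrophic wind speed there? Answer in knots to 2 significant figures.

140 knots

With the same pressure gradient and density, V_g ∝ 1/f ∝ 1/sin φ.
V₂ = V₁ · sin φ₁ / sin φ₂ = 70.0 × sin 50° / sin 22°
V₂ = 70.0 × 0.7660/0.3746 = 140 knots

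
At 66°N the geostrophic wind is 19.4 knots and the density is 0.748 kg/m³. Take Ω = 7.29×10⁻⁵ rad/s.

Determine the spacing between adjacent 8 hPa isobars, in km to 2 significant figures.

Coriolis parameter at 66°N:
f = 2Ω sin φ = 2 × 7.29×10⁻⁵ × sin 66° = 1.33×10⁻⁴ s⁻¹
Wind speed in SI: 19.4 knots = 9.98 m/s
Geostrophic balance rearranged: |∂P/∂n| = f ρ V_g
|∂P/∂n| = 1.33×10⁻⁴ × 0.748 × 9.98 = 9.94×10⁻⁴ Pa/m
Isobar spacing: Δn = ΔP/|∂P/∂n| = 800 Pa / 9.94×10⁻⁴ Pa/m = 804565 m ≈ 800 km

800 km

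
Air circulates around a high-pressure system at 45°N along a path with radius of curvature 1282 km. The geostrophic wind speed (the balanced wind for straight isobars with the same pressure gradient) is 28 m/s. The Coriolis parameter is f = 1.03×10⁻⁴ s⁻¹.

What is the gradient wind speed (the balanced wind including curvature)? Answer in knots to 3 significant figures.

78.3 knots

Around a high, pressure-gradient force acts outward with centrifugal, so Coriolis balances both:
fV = (1/ρ)|∂P/∂n| + V²/R  →  V² − fR·V + fR·V_g = 0
With fR = 1.03×10⁻⁴ × 1282×10³ m = 132 m/s:
V = [fR − √((fR)² − 4 fR V_g)]/2 = [132 − √(132² − 4×132×28)]/2 = 40.3 m/s
Supergeostrophic (V > V_g = 28 m/s), as expected around a high.
Converting: 40.3 m/s × 1.944 = 78.3 knots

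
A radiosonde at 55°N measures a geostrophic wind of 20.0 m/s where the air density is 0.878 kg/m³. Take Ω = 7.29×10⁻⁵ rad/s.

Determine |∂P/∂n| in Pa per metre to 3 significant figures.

Coriolis parameter at 55°N:
f = 2Ω sin φ = 2 × 7.29×10⁻⁵ × sin 55° = 1.19×10⁻⁴ s⁻¹
Geostrophic balance rearranged: |∂P/∂n| = f ρ V_g
|∂P/∂n| = 1.19×10⁻⁴ × 0.878 × 20.0 = 2.10×10⁻³ Pa/m

2.10×10⁻³ Pa/m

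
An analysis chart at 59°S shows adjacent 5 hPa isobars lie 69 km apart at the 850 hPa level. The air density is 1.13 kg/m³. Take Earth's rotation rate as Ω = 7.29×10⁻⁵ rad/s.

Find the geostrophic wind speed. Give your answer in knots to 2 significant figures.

100 knots

Coriolis parameter at 59°S:
f = 2Ω sin φ = 2 × 7.29×10⁻⁵ × sin 59° = 1.25×10⁻⁴ s⁻¹
Pressure gradient: |∂P/∂n| = 500 Pa / 69000 m = 7.25×10⁻³ Pa/m
Geostrophic balance (pressure-gradient force = Coriolis force):
V_g = (1/(fρ)) |∂P/∂n| = 7.25×10⁻³ / (1.25×10⁻⁴ × 1.13) = 51.3 m/s
Converting: 51.3 m/s × 1.944 = 100 knots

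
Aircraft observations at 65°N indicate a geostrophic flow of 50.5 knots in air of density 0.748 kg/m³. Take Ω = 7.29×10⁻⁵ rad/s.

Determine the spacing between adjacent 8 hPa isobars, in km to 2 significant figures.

Coriolis parameter at 65°N:
f = 2Ω sin φ = 2 × 7.29×10⁻⁵ × sin 65° = 1.32×10⁻⁴ s⁻¹
Wind speed in SI: 50.5 knots = 26.0 m/s
Geostrophic balance rearranged: |∂P/∂n| = f ρ V_g
|∂P/∂n| = 1.32×10⁻⁴ × 0.748 × 26.0 = 2.57×10⁻³ Pa/m
Isobar spacing: Δn = ΔP/|∂P/∂n| = 800 Pa / 2.57×10⁻³ Pa/m = 311549 m ≈ 310 km

310 km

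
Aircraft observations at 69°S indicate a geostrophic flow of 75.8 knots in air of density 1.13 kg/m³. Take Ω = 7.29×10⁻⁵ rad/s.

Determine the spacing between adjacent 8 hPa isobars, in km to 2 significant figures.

130 km

Coriolis parameter at 69°S:
f = 2Ω sin φ = 2 × 7.29×10⁻⁵ × sin 69° = 1.36×10⁻⁴ s⁻¹
Wind speed in SI: 75.8 knots = 39.0 m/s
Geostrophic balance rearranged: |∂P/∂n| = f ρ V_g
|∂P/∂n| = 1.36×10⁻⁴ × 1.13 × 39.0 = 6.00×10⁻³ Pa/m
Isobar spacing: Δn = ΔP/|∂P/∂n| = 800 Pa / 6.00×10⁻³ Pa/m = 133381 m ≈ 130 km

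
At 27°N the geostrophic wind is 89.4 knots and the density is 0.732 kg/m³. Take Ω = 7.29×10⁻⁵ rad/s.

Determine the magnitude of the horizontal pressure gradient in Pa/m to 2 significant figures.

2.2×10⁻³ Pa/m

Coriolis parameter at 27°N:
f = 2Ω sin φ = 2 × 7.29×10⁻⁵ × sin 27° = 6.62×10⁻⁵ s⁻¹
Wind speed in SI: 89.4 knots = 46.0 m/s
Geostrophic balance rearranged: |∂P/∂n| = f ρ V_g
|∂P/∂n| = 6.62×10⁻⁵ × 0.732 × 46.0 = 2.23×10⁻³ Pa/m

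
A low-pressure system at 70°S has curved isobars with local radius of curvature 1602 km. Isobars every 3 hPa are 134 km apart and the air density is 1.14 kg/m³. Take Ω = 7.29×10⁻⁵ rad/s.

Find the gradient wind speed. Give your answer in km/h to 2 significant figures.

Coriolis parameter at 70°S:
f = 2Ω sin φ = 2 × 7.29×10⁻⁵ × sin 70° = 1.37×10⁻⁴ s⁻¹
Pressure gradient: |∂P/∂n| = 300 Pa / 134000 m = 2.24×10⁻³ Pa/m
Geostrophic speed: V_g = |∂P/∂n|/(fρ) = 2.24×10⁻³/(1.37×10⁻⁴ × 1.14) = 14.3 m/s
Around a low, centrifugal force acts outward with Coriolis, so pressure-gradient force balances both:
(1/ρ)|∂P/∂n| = fV + V²/R  →  V² + fR·V − fR·V_g = 0
With fR = 1.37×10⁻⁴ × 1602×10³ m = 219 m/s:
V = [−fR + √((fR)² + 4 fR V_g)]/2 = [−219 + √(219² + 4×219×14.3)]/2 = 13.5 m/s
Subgeostrophic (V < V_g = 14.3 m/s), as expected around a low.
Converting: 13.5 m/s × 3.6 = 49 km/h

49 km/h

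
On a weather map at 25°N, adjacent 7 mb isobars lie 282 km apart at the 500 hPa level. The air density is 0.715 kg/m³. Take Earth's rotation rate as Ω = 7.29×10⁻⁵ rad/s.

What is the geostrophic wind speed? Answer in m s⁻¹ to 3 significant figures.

56.3 m s⁻¹

Coriolis parameter at 25°N:
f = 2Ω sin φ = 2 × 7.29×10⁻⁵ × sin 25° = 6.16×10⁻⁵ s⁻¹
Pressure gradient: |∂P/∂n| = 700 Pa / 282000 m = 2.48×10⁻³ Pa/m
Geostrophic balance (pressure-gradient force = Coriolis force):
V_g = (1/(fρ)) |∂P/∂n| = 2.48×10⁻³ / (6.16×10⁻⁵ × 0.715) = 56.3 m/s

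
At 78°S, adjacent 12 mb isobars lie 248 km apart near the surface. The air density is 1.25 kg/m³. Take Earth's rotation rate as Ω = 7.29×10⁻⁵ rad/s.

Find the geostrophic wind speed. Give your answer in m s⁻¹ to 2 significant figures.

Coriolis parameter at 78°S:
f = 2Ω sin φ = 2 × 7.29×10⁻⁵ × sin 78° = 1.43×10⁻⁴ s⁻¹
Pressure gradient: |∂P/∂n| = 1200 Pa / 248000 m = 4.84×10⁻³ Pa/m
Geostrophic balance (pressure-gradient force = Coriolis force):
V_g = (1/(fρ)) |∂P/∂n| = 4.84×10⁻³ / (1.43×10⁻⁴ × 1.25) = 27.1 m/s

27 m s⁻¹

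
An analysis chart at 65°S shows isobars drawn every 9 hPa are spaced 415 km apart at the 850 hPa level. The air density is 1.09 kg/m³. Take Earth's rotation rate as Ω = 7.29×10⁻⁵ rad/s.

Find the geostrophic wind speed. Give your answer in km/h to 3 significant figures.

54.2 km/h

Coriolis parameter at 65°S:
f = 2Ω sin φ = 2 × 7.29×10⁻⁵ × sin 65° = 1.32×10⁻⁴ s⁻¹
Pressure gradient: |∂P/∂n| = 900 Pa / 415000 m = 2.17×10⁻³ Pa/m
Geostrophic balance (pressure-gradient force = Coriolis force):
V_g = (1/(fρ)) |∂P/∂n| = 2.17×10⁻³ / (1.32×10⁻⁴ × 1.09) = 15.1 m/s
Converting: 15.1 m/s × 3.6 = 54.2 km/h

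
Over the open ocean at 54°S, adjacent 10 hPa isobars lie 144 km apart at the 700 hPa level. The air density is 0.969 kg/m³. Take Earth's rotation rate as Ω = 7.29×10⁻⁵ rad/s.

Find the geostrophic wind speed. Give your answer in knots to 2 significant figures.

Coriolis parameter at 54°S:
f = 2Ω sin φ = 2 × 7.29×10⁻⁵ × sin 54° = 1.18×10⁻⁴ s⁻¹
Pressure gradient: |∂P/∂n| = 1000 Pa / 144000 m = 6.94×10⁻³ Pa/m
Geostrophic balance (pressure-gradient force = Coriolis force):
V_g = (1/(fρ)) |∂P/∂n| = 6.94×10⁻³ / (1.18×10⁻⁴ × 0.969) = 60.8 m/s
Converting: 60.8 m/s × 1.944 = 120 knots

120 knots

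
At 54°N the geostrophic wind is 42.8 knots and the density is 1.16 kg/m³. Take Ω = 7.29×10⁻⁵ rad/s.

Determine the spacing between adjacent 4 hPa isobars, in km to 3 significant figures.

Coriolis parameter at 54°N:
f = 2Ω sin φ = 2 × 7.29×10⁻⁵ × sin 54° = 1.18×10⁻⁴ s⁻¹
Wind speed in SI: 42.8 knots = 22.0 m/s
Geostrophic balance rearranged: |∂P/∂n| = f ρ V_g
|∂P/∂n| = 1.18×10⁻⁴ × 1.16 × 22.0 = 3.01×10⁻³ Pa/m
Isobar spacing: Δn = ΔP/|∂P/∂n| = 400 Pa / 3.01×10⁻³ Pa/m = 132772 m ≈ 133 km

133 km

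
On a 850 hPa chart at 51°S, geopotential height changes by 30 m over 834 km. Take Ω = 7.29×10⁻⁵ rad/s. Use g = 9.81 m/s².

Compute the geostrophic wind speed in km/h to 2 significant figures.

Coriolis parameter at 51°S:
f = 2Ω sin φ = 2 × 7.29×10⁻⁵ × sin 51° = 1.13×10⁻⁴ s⁻¹
Height gradient: |∂Z/∂n| = 30 m / 834000 m = 3.60×10⁻⁵
On a pressure surface, geostrophic balance gives V_g = (g/f)|∂Z/∂n|:
V_g = 9.81 × 3.60×10⁻⁵ / 1.13×10⁻⁴ = 3.11 m/s
Converting: 3.11 m/s × 3.6 = 11 km/h

11 km/h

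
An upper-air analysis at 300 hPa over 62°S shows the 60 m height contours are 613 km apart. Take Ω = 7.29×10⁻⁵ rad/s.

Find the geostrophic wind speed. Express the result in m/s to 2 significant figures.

Coriolis parameter at 62°S:
f = 2Ω sin φ = 2 × 7.29×10⁻⁵ × sin 62° = 1.29×10⁻⁴ s⁻¹
Height gradient: |∂Z/∂n| = 60 m / 613000 m = 9.79×10⁻⁵
On a pressure surface, geostrophic balance gives V_g = (g/f)|∂Z/∂n|:
V_g = 9.81 × 9.79×10⁻⁵ / 1.29×10⁻⁴ = 7.46 m/s

7.5 m/s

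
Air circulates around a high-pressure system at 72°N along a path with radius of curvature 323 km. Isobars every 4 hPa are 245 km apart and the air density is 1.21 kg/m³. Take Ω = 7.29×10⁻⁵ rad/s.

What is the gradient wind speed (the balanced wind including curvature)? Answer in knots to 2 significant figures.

Coriolis parameter at 72°N:
f = 2Ω sin φ = 2 × 7.29×10⁻⁵ × sin 72° = 1.39×10⁻⁴ s⁻¹
Pressure gradient: |∂P/∂n| = 400 Pa / 245000 m = 1.63×10⁻³ Pa/m
Geostrophic speed: V_g = |∂P/∂n|/(fρ) = 1.63×10⁻³/(1.39×10⁻⁴ × 1.21) = 9.73 m/s
Around a high, pressure-gradient force acts outward with centrifugal, so Coriolis balances both:
fV = (1/ρ)|∂P/∂n| + V²/R  →  V² − fR·V + fR·V_g = 0
With fR = 1.39×10⁻⁴ × 323×10³ m = 44.8 m/s:
V = [fR − √((fR)² − 4 fR V_g)]/2 = [44.8 − √(44.8² − 4×44.8×9.73)]/2 = 14.3 m/s
Supergeostrophic (V > V_g = 9.73 m/s), as expected around a high.
Converting: 14.3 m/s × 1.944 = 28 knots

28 knots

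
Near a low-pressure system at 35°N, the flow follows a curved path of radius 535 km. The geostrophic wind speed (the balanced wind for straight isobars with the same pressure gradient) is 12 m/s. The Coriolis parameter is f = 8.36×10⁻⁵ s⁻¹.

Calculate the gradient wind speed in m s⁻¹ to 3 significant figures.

Around a low, centrifugal force acts outward with Coriolis, so pressure-gradient force balances both:
(1/ρ)|∂P/∂n| = fV + V²/R  →  V² + fR·V − fR·V_g = 0
With fR = 8.36×10⁻⁵ × 535×10³ m = 44.7 m/s:
V = [−fR + √((fR)² + 4 fR V_g)]/2 = [−44.7 + √(44.7² + 4×44.7×12)]/2 = 9.84 m/s
Subgeostrophic (V < V_g = 12 m/s), as expected around a low.

9.84 m s⁻¹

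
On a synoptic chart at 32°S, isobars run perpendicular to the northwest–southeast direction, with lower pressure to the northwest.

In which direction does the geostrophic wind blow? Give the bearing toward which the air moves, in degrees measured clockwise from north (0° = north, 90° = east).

225°

The pressure-gradient force points toward the northwest (bearing 315°).
Geostrophic balance: in the Southern Hemisphere the Coriolis force deflects motion to the left, so the geostrophic wind blows 90° to the left of the pressure-gradient force (low pressure on the right).
Rotating 315° by 90° counterclockwise gives 225° — the wind blows toward the southwest.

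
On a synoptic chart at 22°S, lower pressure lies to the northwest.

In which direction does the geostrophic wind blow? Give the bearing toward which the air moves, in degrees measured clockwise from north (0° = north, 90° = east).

The pressure-gradient force points toward the northwest (bearing 315°).
Geostrophic balance: in the Southern Hemisphere the Coriolis force deflects motion to the left, so the geostrophic wind blows 90° to the left of the pressure-gradient force (low pressure on the right).
Rotating 315° by 90° counterclockwise gives 225° — the wind blows toward the southwest.

225°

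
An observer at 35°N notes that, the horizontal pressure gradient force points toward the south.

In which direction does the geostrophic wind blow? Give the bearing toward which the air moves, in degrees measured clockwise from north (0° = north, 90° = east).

270°

The pressure-gradient force points toward the south (bearing 180°).
Geostrophic balance: in the Northern Hemisphere the Coriolis force deflects motion to the right, so the geostrophic wind blows 90° to the right of the pressure-gradient force (low pressure on the left).
Rotating 180° by 90° clockwise gives 270° — the wind blows toward the west.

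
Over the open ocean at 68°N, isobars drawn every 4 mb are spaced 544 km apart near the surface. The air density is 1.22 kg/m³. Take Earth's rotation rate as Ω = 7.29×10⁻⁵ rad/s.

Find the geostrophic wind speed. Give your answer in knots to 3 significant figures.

8.67 knots

Coriolis parameter at 68°N:
f = 2Ω sin φ = 2 × 7.29×10⁻⁵ × sin 68° = 1.35×10⁻⁴ s⁻¹
Pressure gradient: |∂P/∂n| = 400 Pa / 544000 m = 7.35×10⁻⁴ Pa/m
Geostrophic balance (pressure-gradient force = Coriolis force):
V_g = (1/(fρ)) |∂P/∂n| = 7.35×10⁻⁴ / (1.35×10⁻⁴ × 1.22) = 4.46 m/s
Converting: 4.46 m/s × 1.944 = 8.67 knots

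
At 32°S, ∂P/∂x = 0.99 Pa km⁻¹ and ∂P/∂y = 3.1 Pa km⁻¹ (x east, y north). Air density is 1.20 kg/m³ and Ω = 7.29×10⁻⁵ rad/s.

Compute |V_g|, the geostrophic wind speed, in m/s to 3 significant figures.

Coriolis parameter at 32°S:
f = 2Ω sin φ = 2 × 7.29×10⁻⁵ × sin 32° = 7.73×10⁻⁵ s⁻¹
In the Southern Hemisphere f is negative: f = −7.73×10⁻⁵ s⁻¹.
Component geostrophic relations (x east, y north):
u_g = −(1/(fρ)) ∂P/∂y,  v_g = (1/(fρ)) ∂P/∂x
u_g = −(3.1×10⁻³)/(−7.73×10⁻⁵ × 1.20) = 33.4 m/s;  v_g = (0.99×10⁻³)/(−7.73×10⁻⁵ × 1.20) = −10.7 m/s
|V_g| = √(u_g² + v_g²) = 35.1 m/s

35.1 m/s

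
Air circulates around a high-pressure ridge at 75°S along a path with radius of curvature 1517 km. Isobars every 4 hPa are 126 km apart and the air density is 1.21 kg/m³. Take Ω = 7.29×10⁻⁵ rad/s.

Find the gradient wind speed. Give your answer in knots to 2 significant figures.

Coriolis parameter at 75°S:
f = 2Ω sin φ = 2 × 7.29×10⁻⁵ × sin 75° = 1.41×10⁻⁴ s⁻¹
Pressure gradient: |∂P/∂n| = 400 Pa / 126000 m = 3.17×10⁻³ Pa/m
Geostrophic speed: V_g = |∂P/∂n|/(fρ) = 3.17×10⁻³/(1.41×10⁻⁴ × 1.21) = 18.6 m/s
Around a high, pressure-gradient force acts outward with centrifugal, so Coriolis balances both:
fV = (1/ρ)|∂P/∂n| + V²/R  →  V² − fR·V + fR·V_g = 0
With fR = 1.41×10⁻⁴ × 1517×10³ m = 214 m/s:
V = [fR − √((fR)² − 4 fR V_g)]/2 = [214 − √(214² − 4×214×18.6)]/2 = 20.6 m/s
Supergeostrophic (V > V_g = 18.6 m/s), as expected around a high.
Converting: 20.6 m/s × 1.944 = 40 knots

40 knots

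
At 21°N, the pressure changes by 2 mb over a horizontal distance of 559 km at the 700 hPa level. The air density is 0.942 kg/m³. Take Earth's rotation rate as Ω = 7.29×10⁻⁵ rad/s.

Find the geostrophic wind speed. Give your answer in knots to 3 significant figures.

14.1 knots

Coriolis parameter at 21°N:
f = 2Ω sin φ = 2 × 7.29×10⁻⁵ × sin 21° = 5.23×10⁻⁵ s⁻¹
Pressure gradient: |∂P/∂n| = 200 Pa / 559000 m = 3.58×10⁻⁴ Pa/m
Geostrophic balance (pressure-gradient force = Coriolis force):
V_g = (1/(fρ)) |∂P/∂n| = 3.58×10⁻⁴ / (5.23×10⁻⁵ × 0.942) = 7.27 m/s
Converting: 7.27 m/s × 1.944 = 14.1 knots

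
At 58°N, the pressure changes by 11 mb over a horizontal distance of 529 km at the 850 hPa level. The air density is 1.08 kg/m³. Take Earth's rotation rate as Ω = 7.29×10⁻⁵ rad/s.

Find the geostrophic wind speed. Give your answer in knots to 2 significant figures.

Coriolis parameter at 58°N:
f = 2Ω sin φ = 2 × 7.29×10⁻⁵ × sin 58° = 1.24×10⁻⁴ s⁻¹
Pressure gradient: |∂P/∂n| = 1100 Pa / 529000 m = 2.08×10⁻³ Pa/m
Geostrophic balance (pressure-gradient force = Coriolis force):
V_g = (1/(fρ)) |∂P/∂n| = 2.08×10⁻³ / (1.24×10⁻⁴ × 1.08) = 15.6 m/s
Converting: 15.6 m/s × 1.944 = 30 knots

30 knots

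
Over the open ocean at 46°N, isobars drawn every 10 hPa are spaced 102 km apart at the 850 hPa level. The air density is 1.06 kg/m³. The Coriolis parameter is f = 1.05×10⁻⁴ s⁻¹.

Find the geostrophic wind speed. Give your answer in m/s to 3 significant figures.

88.1 m/s

Pressure gradient: |∂P/∂n| = 1000 Pa / 102000 m = 9.80×10⁻³ Pa/m
Geostrophic balance (pressure-gradient force = Coriolis force):
V_g = (1/(fρ)) |∂P/∂n| = 9.80×10⁻³ / (1.05×10⁻⁴ × 1.06) = 88.1 m/s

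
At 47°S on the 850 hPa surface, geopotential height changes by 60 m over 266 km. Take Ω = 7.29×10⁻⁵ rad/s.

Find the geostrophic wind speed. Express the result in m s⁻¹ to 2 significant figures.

Coriolis parameter at 47°S:
f = 2Ω sin φ = 2 × 7.29×10⁻⁵ × sin 47° = 1.07×10⁻⁴ s⁻¹
Height gradient: |∂Z/∂n| = 60 m / 266000 m = 2.26×10⁻⁴
On a pressure surface, geostrophic balance gives V_g = (g/f)|∂Z/∂n|:
V_g = 9.81 × 2.26×10⁻⁴ / 1.07×10⁻⁴ = 20.8 m/s

21 m s⁻¹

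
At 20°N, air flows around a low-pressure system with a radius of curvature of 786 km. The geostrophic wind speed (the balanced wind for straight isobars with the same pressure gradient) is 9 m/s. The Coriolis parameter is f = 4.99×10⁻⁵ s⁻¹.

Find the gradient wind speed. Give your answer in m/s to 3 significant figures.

7.55 m/s

Around a low, centrifugal force acts outward with Coriolis, so pressure-gradient force balances both:
(1/ρ)|∂P/∂n| = fV + V²/R  →  V² + fR·V − fR·V_g = 0
With fR = 4.99×10⁻⁵ × 786×10³ m = 39.2 m/s:
V = [−fR + √((fR)² + 4 fR V_g)]/2 = [−39.2 + √(39.2² + 4×39.2×9)]/2 = 7.55 m/s
Subgeostrophic (V < V_g = 9 m/s), as expected around a low.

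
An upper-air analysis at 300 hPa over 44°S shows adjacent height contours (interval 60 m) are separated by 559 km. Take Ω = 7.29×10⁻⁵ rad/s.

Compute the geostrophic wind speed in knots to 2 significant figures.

Coriolis parameter at 44°S:
f = 2Ω sin φ = 2 × 7.29×10⁻⁵ × sin 44° = 1.01×10⁻⁴ s⁻¹
Height gradient: |∂Z/∂n| = 60 m / 559000 m = 1.07×10⁻⁴
On a pressure surface, geostrophic balance gives V_g = (g/f)|∂Z/∂n|:
V_g = 9.81 × 1.07×10⁻⁴ / 1.01×10⁻⁴ = 10.4 m/s
Converting: 10.4 m/s × 1.944 = 20 knots

20 knots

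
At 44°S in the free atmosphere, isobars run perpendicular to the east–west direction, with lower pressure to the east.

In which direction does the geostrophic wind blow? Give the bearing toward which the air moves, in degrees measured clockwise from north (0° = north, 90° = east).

The pressure-gradient force points toward the east (bearing 090°).
Geostrophic balance: in the Southern Hemisphere the Coriolis force deflects motion to the left, so the geostrophic wind blows 90° to the left of the pressure-gradient force (low pressure on the right).
Rotating 090° by 90° counterclockwise gives 000° — the wind blows toward the north.

000°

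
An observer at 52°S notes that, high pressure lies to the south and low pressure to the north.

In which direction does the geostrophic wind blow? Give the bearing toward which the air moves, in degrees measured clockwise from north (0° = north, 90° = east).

270°

The pressure-gradient force points toward the north (bearing 000°).
Geostrophic balance: in the Southern Hemisphere the Coriolis force deflects motion to the left, so the geostrophic wind blows 90° to the left of the pressure-gradient force (low pressure on the right).
Rotating 000° by 90° counterclockwise gives 270° — the wind blows toward the west.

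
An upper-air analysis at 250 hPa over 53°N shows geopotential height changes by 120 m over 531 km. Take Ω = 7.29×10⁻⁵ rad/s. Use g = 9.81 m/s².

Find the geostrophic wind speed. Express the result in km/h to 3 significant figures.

Coriolis parameter at 53°N:
f = 2Ω sin φ = 2 × 7.29×10⁻⁵ × sin 53° = 1.16×10⁻⁴ s⁻¹
Height gradient: |∂Z/∂n| = 120 m / 531000 m = 2.26×10⁻⁴
On a pressure surface, geostrophic balance gives V_g = (g/f)|∂Z/∂n|:
V_g = 9.81 × 2.26×10⁻⁴ / 1.16×10⁻⁴ = 19.0 m/s
Converting: 19.0 m/s × 3.6 = 68.5 km/h

68.5 km/h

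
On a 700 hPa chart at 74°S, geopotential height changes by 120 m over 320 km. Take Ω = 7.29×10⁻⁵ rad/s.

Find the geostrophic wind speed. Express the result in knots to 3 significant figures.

Coriolis parameter at 74°S:
f = 2Ω sin φ = 2 × 7.29×10⁻⁵ × sin 74° = 1.40×10⁻⁴ s⁻¹
Height gradient: |∂Z/∂n| = 120 m / 320000 m = 3.75×10⁻⁴
On a pressure surface, geostrophic balance gives V_g = (g/f)|∂Z/∂n|:
V_g = 9.81 × 3.75×10⁻⁴ / 1.40×10⁻⁴ = 26.2 m/s
Converting: 26.2 m/s × 1.944 = 51.0 knots

51.0 knots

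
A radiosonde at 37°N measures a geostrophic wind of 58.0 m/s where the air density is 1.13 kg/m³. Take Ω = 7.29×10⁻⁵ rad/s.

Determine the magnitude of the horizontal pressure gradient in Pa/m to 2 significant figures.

5.8×10⁻³ Pa/m

Coriolis parameter at 37°N:
f = 2Ω sin φ = 2 × 7.29×10⁻⁵ × sin 37° = 8.77×10⁻⁵ s⁻¹
Geostrophic balance rearranged: |∂P/∂n| = f ρ V_g
|∂P/∂n| = 8.77×10⁻⁵ × 1.13 × 58.0 = 5.75×10⁻³ Pa/m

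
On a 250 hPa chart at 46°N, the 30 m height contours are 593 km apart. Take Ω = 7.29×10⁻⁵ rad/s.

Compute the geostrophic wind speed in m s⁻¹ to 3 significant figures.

Coriolis parameter at 46°N:
f = 2Ω sin φ = 2 × 7.29×10⁻⁵ × sin 46° = 1.05×10⁻⁴ s⁻¹
Height gradient: |∂Z/∂n| = 30 m / 593000 m = 5.06×10⁻⁵
On a pressure surface, geostrophic balance gives V_g = (g/f)|∂Z/∂n|:
V_g = 9.81 × 5.06×10⁻⁵ / 1.05×10⁻⁴ = 4.73 m/s

4.73 m s⁻¹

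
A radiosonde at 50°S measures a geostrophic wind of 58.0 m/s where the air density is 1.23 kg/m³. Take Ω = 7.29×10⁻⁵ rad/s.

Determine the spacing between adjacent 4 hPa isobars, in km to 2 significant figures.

50 km

Coriolis parameter at 50°S:
f = 2Ω sin φ = 2 × 7.29×10⁻⁵ × sin 50° = 1.12×10⁻⁴ s⁻¹
Geostrophic balance rearranged: |∂P/∂n| = f ρ V_g
|∂P/∂n| = 1.12×10⁻⁴ × 1.23 × 58.0 = 7.97×10⁻³ Pa/m
Isobar spacing: Δn = ΔP/|∂P/∂n| = 400 Pa / 7.97×10⁻³ Pa/m = 50201 m ≈ 50 km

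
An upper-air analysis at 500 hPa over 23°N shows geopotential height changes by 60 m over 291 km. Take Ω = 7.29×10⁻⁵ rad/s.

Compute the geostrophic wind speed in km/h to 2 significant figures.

130 km/h

Coriolis parameter at 23°N:
f = 2Ω sin φ = 2 × 7.29×10⁻⁵ × sin 23° = 5.70×10⁻⁵ s⁻¹
Height gradient: |∂Z/∂n| = 60 m / 291000 m = 2.06×10⁻⁴
On a pressure surface, geostrophic balance gives V_g = (g/f)|∂Z/∂n|:
V_g = 9.81 × 2.06×10⁻⁴ / 5.70×10⁻⁵ = 35.5 m/s
Converting: 35.5 m/s × 3.6 = 130 km/h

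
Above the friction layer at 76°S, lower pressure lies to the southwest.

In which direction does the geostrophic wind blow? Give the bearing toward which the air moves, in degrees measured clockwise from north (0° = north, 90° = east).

135°

The pressure-gradient force points toward the southwest (bearing 225°).
Geostrophic balance: in the Southern Hemisphere the Coriolis force deflects motion to the left, so the geostrophic wind blows 90° to the left of the pressure-gradient force (low pressure on the right).
Rotating 225° by 90° counterclockwise gives 135° — the wind blows toward the southeast.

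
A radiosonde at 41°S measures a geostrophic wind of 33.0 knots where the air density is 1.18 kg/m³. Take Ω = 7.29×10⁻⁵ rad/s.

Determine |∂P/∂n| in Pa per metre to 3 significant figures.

1.92×10⁻³ Pa/m

Coriolis parameter at 41°S:
f = 2Ω sin φ = 2 × 7.29×10⁻⁵ × sin 41° = 9.57×10⁻⁵ s⁻¹
Wind speed in SI: 33.0 knots = 17.0 m/s
Geostrophic balance rearranged: |∂P/∂n| = f ρ V_g
|∂P/∂n| = 9.57×10⁻⁵ × 1.18 × 17.0 = 1.92×10⁻³ Pa/m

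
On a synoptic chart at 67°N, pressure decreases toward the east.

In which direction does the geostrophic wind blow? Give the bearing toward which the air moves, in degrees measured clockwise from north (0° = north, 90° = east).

180°

The pressure-gradient force points toward the east (bearing 090°).
Geostrophic balance: in the Northern Hemisphere the Coriolis force deflects motion to the right, so the geostrophic wind blows 90° to the right of the pressure-gradient force (low pressure on the left).
Rotating 090° by 90° clockwise gives 180° — the wind blows toward the south.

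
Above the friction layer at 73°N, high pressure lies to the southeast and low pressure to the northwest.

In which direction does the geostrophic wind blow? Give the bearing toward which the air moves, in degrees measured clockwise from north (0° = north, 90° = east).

The pressure-gradient force points toward the northwest (bearing 315°).
Geostrophic balance: in the Northern Hemisphere the Coriolis force deflects motion to the right, so the geostrophic wind blows 90° to the right of the pressure-gradient force (low pressure on the left).
Rotating 315° by 90° clockwise gives 045° — the wind blows toward the northeast.

045°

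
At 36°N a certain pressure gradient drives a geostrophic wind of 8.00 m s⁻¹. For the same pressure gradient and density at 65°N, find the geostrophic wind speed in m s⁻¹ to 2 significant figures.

5.2 m s⁻¹

With the same pressure gradient and density, V_g ∝ 1/f ∝ 1/sin φ.
V₂ = V₁ · sin φ₁ / sin φ₂ = 8.00 × sin 36° / sin 65°
V₂ = 8.00 × 0.5878/0.9063 = 5.2 m s⁻¹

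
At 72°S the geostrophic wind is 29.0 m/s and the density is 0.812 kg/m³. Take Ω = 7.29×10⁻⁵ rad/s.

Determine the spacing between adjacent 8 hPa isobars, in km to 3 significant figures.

245 km

Coriolis parameter at 72°S:
f = 2Ω sin φ = 2 × 7.29×10⁻⁵ × sin 72° = 1.39×10⁻⁴ s⁻¹
Geostrophic balance rearranged: |∂P/∂n| = f ρ V_g
|∂P/∂n| = 1.39×10⁻⁴ × 0.812 × 29.0 = 3.27×10⁻³ Pa/m
Isobar spacing: Δn = ΔP/|∂P/∂n| = 800 Pa / 3.27×10⁻³ Pa/m = 245003 m ≈ 245 km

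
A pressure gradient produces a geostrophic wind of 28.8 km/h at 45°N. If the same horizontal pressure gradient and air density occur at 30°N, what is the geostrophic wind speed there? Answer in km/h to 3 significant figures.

With the same pressure gradient and density, V_g ∝ 1/f ∝ 1/sin φ.
V₂ = V₁ · sin φ₁ / sin φ₂ = 28.8 × sin 45° / sin 30°
V₂ = 28.8 × 0.7071/0.5000 = 40.7 km/h

40.7 km/h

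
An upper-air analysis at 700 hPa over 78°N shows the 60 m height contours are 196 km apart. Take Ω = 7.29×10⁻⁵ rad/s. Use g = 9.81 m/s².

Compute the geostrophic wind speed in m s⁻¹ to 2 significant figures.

Coriolis parameter at 78°N:
f = 2Ω sin φ = 2 × 7.29×10⁻⁵ × sin 78° = 1.43×10⁻⁴ s⁻¹
Height gradient: |∂Z/∂n| = 60 m / 196000 m = 3.06×10⁻⁴
On a pressure surface, geostrophic balance gives V_g = (g/f)|∂Z/∂n|:
V_g = 9.81 × 3.06×10⁻⁴ / 1.43×10⁻⁴ = 21.1 m/s

21 m s⁻¹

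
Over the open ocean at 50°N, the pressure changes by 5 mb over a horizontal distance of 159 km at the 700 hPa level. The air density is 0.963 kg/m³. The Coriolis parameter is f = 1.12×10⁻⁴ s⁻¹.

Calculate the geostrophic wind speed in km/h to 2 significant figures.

100 km/h

Pressure gradient: |∂P/∂n| = 500 Pa / 159000 m = 3.14×10⁻³ Pa/m
Geostrophic balance (pressure-gradient force = Coriolis force):
V_g = (1/(fρ)) |∂P/∂n| = 3.14×10⁻³ / (1.12×10⁻⁴ × 0.963) = 29.2 m/s
Converting: 29.2 m/s × 3.6 = 100 km/h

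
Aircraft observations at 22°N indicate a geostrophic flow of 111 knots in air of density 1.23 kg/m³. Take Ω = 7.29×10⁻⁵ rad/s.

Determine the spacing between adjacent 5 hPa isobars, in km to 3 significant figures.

Coriolis parameter at 22°N:
f = 2Ω sin φ = 2 × 7.29×10⁻⁵ × sin 22° = 5.46×10⁻⁵ s⁻¹
Wind speed in SI: 111 knots = 57.1 m/s
Geostrophic balance rearranged: |∂P/∂n| = f ρ V_g
|∂P/∂n| = 5.46×10⁻⁵ × 1.23 × 57.1 = 3.84×10⁻³ Pa/m
Isobar spacing: Δn = ΔP/|∂P/∂n| = 500 Pa / 3.84×10⁻³ Pa/m = 130338 m ≈ 130 km

130 km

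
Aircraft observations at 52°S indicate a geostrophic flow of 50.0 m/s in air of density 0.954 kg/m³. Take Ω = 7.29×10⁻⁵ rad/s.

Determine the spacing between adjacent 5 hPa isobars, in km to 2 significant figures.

Coriolis parameter at 52°S:
f = 2Ω sin φ = 2 × 7.29×10⁻⁵ × sin 52° = 1.15×10⁻⁴ s⁻¹
Geostrophic balance rearranged: |∂P/∂n| = f ρ V_g
|∂P/∂n| = 1.15×10⁻⁴ × 0.954 × 50.0 = 5.48×10⁻³ Pa/m
Isobar spacing: Δn = ΔP/|∂P/∂n| = 500 Pa / 5.48×10⁻³ Pa/m = 91235 m ≈ 91 km

91 km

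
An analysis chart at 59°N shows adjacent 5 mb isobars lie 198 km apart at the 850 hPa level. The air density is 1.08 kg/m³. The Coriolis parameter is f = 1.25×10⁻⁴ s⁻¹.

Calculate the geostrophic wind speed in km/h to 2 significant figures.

Pressure gradient: |∂P/∂n| = 500 Pa / 198000 m = 2.53×10⁻³ Pa/m
Geostrophic balance (pressure-gradient force = Coriolis force):
V_g = (1/(fρ)) |∂P/∂n| = 2.53×10⁻³ / (1.25×10⁻⁴ × 1.08) = 18.7 m/s
Converting: 18.7 m/s × 3.6 = 67 km/h

67 km/h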